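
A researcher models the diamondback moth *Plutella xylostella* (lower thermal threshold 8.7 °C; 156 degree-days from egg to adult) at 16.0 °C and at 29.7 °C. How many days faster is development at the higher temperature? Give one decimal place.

13.9 days

At 16.0 °C: 156 / (16.0 − 8.7) = 156 / 7.3 = 21.370 d.
At 29.7 °C: 156 / (29.7 − 8.7) = 156 / 21.0 = 7.429 d.
Difference = |21.370 − 7.429| = 13.941 ≈ 13.9 days.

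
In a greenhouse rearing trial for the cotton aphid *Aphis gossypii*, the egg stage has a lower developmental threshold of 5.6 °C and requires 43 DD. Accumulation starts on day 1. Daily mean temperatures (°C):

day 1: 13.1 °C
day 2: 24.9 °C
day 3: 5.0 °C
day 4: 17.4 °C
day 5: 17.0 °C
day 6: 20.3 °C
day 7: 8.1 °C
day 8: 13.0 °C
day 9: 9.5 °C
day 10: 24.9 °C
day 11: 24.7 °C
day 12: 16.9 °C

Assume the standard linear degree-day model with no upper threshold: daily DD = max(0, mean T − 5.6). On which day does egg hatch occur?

Daily DD above 5.6 °C: 7.5, 19.3, 0.0, 11.8, 11.4, 14.7, 2.5, 7.4, 3.9, 19.3, 19.1, 11.3.
Cumulative: 7.5, 26.8, 26.8, 38.6, 50.0, 64.7, 67.2, 74.6, 78.5, 97.8, 116.9, 128.2.
The total first reaches 43 DD on day 5.

day 5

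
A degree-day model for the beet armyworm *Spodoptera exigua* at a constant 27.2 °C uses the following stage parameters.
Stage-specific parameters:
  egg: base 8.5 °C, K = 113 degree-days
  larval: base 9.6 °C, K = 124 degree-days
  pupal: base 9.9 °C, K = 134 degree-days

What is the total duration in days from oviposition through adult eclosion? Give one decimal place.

20.8 days

egg: 113 / (27.2 − 8.5) = 113 / 18.7 = 6.043 d.
larval: 124 / (27.2 − 9.6) = 124 / 17.6 = 7.045 d.
pupal: 134 / (27.2 − 9.9) = 134 / 17.3 = 7.746 d.
Sum = 20.834 ≈ 20.8 days.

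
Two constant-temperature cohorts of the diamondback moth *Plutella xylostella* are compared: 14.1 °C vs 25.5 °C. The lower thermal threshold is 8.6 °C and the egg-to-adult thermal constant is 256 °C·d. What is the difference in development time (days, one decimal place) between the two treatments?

31.4 days

At 14.1 °C: 256 / (14.1 − 8.6) = 256 / 5.5 = 46.545 d.
At 25.5 °C: 256 / (25.5 − 8.6) = 256 / 16.9 = 15.148 d.
Difference = |46.545 − 15.148| = 31.398 ≈ 31.4 days.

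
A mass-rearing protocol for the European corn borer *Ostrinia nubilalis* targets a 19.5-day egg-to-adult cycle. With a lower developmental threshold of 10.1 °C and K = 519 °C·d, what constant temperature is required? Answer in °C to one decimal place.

36.7 °C

Required daily accumulation = 519 / 19.5 = 26.615 DD/day.
T = T_base + 26.615 = 10.1 + 26.615 = 36.715 ≈ 36.7 °C.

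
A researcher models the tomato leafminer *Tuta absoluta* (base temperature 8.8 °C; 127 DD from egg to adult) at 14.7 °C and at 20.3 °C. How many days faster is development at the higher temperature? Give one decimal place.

10.5 days

At 14.7 °C: 127 / (14.7 − 8.8) = 127 / 5.9 = 21.525 d.
At 20.3 °C: 127 / (20.3 − 8.8) = 127 / 11.5 = 11.043 d.
Difference = |21.525 − 11.043| = 10.482 ≈ 10.5 days.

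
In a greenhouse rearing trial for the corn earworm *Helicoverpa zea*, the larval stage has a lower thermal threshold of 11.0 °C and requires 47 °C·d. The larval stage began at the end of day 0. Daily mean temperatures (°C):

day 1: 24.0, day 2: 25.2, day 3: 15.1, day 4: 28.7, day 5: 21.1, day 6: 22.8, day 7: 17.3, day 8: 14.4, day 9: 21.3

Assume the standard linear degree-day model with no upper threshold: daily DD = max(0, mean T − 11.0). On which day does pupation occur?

Daily DD above 11.0 °C: 13.0, 14.2, 4.1, 17.7, 10.1, 11.8, 6.3, 3.4, 10.3.
Cumulative: 13.0, 27.2, 31.3, 49.0, 59.1, 70.9, 77.2, 80.6, 90.9.
The total first reaches 47 DD on day 4.

day 4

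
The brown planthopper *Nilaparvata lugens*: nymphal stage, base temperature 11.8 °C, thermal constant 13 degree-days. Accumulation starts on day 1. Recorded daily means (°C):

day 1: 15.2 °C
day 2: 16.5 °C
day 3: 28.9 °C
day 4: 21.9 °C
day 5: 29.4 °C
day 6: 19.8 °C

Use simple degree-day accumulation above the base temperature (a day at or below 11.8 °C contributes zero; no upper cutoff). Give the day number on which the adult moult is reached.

Daily DD above 11.8 °C: 3.4, 4.7, 17.1, 10.1, 17.6, 8.0.
Cumulative: 3.4, 8.1, 25.2, 35.3, 52.9, 60.9.
The total first reaches 13 DD on day 3.

day 3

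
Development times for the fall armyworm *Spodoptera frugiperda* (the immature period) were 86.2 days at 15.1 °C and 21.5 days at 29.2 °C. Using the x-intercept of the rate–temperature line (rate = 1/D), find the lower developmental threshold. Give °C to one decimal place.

Equal thermal constants: D₁(T₁ − T_b) = D₂(T₂ − T_b).
86.2·(15.1 − T_b) = 21.5·(29.2 − T_b)
T_b = (86.2·15.1 − 21.5·29.2) / (86.2 − 21.5) = 673.82 / 64.7 = 10.415 °C ≈ 10.4 °C.

10.4 °C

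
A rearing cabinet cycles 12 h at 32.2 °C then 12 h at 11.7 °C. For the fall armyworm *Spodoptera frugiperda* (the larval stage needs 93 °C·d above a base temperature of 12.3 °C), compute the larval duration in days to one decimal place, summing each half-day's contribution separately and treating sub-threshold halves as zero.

Day half: max(0, 32.2 − 12.3) × 0.5 = 19.9 × 0.5 = 9.95 DD.
Night half: max(0, 11.7 − 12.3) × 0.5 = 0.0 × 0.5 = 0.00 DD.
Per 24 h: 9.95 DD/day.
Duration = 93 / 9.95 = 9.347 ≈ 9.3 days.

9.3 days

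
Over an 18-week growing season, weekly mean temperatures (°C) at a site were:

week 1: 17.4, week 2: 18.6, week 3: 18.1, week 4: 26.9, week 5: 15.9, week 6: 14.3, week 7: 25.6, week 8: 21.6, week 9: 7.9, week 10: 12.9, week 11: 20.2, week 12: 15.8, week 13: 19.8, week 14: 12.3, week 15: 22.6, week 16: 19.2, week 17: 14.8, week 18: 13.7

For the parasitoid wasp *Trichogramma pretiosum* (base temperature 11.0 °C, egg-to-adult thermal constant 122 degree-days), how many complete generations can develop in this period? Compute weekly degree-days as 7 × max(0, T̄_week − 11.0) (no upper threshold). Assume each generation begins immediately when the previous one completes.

7 generations

Weekly DD (7 × max(0, T̄ − 11.0)): 44.8, 53.2, 49.7, 111.3, 34.3, 23.1, 102.2, 74.2, 0.0, 13.3, 64.4, 33.6, 61.6, 9.1, 81.2, 57.4, 26.6, 18.9.
Season total = 858.9 DD.
Complete generations = ⌊858.9 / 122⌋ = 7.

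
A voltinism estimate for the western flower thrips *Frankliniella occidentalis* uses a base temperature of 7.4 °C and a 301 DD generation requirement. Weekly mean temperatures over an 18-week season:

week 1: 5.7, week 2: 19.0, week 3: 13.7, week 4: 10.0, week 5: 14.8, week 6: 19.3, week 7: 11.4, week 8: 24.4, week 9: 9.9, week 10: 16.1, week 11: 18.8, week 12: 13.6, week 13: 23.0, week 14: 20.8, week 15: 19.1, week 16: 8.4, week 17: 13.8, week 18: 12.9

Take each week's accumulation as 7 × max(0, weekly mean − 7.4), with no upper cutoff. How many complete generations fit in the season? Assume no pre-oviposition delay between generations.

3 generations

Weekly DD (7 × max(0, T̄ − 7.4)): 0.0, 81.2, 44.1, 18.2, 51.8, 83.3, 28.0, 119.0, 17.5, 60.9, 79.8, 43.4, 109.2, 93.8, 81.9, 7.0, 44.8, 38.5.
Season total = 1002.4 DD.
Complete generations = ⌊1002.4 / 301⌋ = 3.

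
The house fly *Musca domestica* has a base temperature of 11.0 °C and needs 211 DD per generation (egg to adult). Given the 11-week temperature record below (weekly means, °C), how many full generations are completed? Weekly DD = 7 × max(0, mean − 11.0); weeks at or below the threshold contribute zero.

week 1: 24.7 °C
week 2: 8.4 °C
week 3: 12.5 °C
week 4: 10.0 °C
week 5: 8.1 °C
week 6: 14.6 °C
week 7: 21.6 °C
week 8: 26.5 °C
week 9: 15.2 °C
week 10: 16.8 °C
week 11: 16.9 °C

Weekly DD (7 × max(0, T̄ − 11.0)): 95.9, 0.0, 10.5, 0.0, 0.0, 25.2, 74.2, 108.5, 29.4, 40.6, 41.3.
Season total = 425.6 DD.
Complete generations = ⌊425.6 / 211⌋ = 2.

2 generations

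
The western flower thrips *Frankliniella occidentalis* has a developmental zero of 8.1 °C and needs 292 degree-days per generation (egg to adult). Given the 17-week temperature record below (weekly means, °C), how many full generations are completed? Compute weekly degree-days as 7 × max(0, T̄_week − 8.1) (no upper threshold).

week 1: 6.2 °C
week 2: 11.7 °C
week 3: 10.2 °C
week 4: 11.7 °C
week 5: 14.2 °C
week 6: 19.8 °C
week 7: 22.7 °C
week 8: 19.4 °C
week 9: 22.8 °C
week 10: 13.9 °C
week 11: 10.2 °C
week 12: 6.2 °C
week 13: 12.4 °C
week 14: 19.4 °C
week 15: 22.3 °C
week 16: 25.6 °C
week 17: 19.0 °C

3 generations

Weekly DD (7 × max(0, T̄ − 8.1)): 0.0, 25.2, 14.7, 25.2, 42.7, 81.9, 102.2, 79.1, 102.9, 40.6, 14.7, 0.0, 30.1, 79.1, 99.4, 122.5, 76.3.
Season total = 936.6 DD.
Complete generations = ⌊936.6 / 292⌋ = 3.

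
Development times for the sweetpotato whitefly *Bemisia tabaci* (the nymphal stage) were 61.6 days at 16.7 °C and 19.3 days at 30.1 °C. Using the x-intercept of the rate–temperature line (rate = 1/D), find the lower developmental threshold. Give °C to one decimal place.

10.6 °C

Linear rate model ⇒ the product D·(T − T_b) is constant across temperatures.
61.6·(16.7 − T_b) = 19.3·(30.1 − T_b)
T_b = (61.6·16.7 − 19.3·30.1) / (61.6 − 19.3) = 447.79 / 42.3 = 10.586 °C ≈ 10.6 °C.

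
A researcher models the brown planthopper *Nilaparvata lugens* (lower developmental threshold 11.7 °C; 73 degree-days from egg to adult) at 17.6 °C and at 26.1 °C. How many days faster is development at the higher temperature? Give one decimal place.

At 17.6 °C: 73 / (17.6 − 11.7) = 73 / 5.9 = 12.373 d.
At 26.1 °C: 73 / (26.1 − 11.7) = 73 / 14.4 = 5.069 d.
Difference = |12.373 − 5.069| = 7.303 ≈ 7.3 days.

7.3 days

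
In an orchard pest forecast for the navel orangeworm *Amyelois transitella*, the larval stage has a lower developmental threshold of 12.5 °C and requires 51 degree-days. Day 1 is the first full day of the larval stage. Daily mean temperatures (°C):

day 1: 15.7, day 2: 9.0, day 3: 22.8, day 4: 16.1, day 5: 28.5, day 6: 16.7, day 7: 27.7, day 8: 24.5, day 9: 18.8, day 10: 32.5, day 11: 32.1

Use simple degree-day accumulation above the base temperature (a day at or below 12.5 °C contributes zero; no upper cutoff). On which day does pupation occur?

day 7

Daily DD above 12.5 °C: 3.2, 0.0, 10.3, 3.6, 16.0, 4.2, 15.2, 12.0, 6.3, 20.0, 19.6.
Cumulative: 3.2, 3.2, 13.5, 17.1, 33.1, 37.3, 52.5, 64.5, 70.8, 90.8, 110.4.
The total first reaches 51 DD on day 7.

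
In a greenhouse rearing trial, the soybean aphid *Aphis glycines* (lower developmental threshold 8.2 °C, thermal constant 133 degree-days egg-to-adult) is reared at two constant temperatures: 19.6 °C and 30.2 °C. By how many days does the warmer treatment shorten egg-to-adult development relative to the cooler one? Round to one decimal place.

At 19.6 °C: 133 / (19.6 − 8.2) = 133 / 11.4 = 11.667 d.
At 30.2 °C: 133 / (30.2 − 8.2) = 133 / 22.0 = 6.045 d.
Difference = |11.667 − 6.045| = 5.621 ≈ 5.6 days.

5.6 days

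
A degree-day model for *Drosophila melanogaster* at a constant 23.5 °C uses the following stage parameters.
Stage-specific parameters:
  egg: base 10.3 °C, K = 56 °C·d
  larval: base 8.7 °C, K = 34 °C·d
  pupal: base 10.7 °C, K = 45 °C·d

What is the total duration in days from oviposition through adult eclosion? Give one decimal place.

egg: 56 / (23.5 − 10.3) = 56 / 13.2 = 4.242 d.
larval: 34 / (23.5 − 8.7) = 34 / 14.8 = 2.297 d.
pupal: 45 / (23.5 − 10.7) = 45 / 12.8 = 3.516 d.
Sum = 10.055 ≈ 10.1 days.

10.1 days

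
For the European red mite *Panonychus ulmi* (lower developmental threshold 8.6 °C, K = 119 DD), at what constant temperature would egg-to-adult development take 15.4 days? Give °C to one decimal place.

Required daily accumulation = 119 / 15.4 = 7.727 DD/day.
T = T_base + 7.727 = 8.6 + 7.727 = 16.327 ≈ 16.3 °C.

16.3 °C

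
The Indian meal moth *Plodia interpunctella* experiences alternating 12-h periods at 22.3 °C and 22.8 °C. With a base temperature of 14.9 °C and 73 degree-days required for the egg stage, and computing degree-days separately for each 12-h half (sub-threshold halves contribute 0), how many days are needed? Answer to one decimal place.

9.5 days

Day half: max(0, 22.3 − 14.9) × 0.5 = 7.4 × 0.5 = 3.70 DD.
Night half: max(0, 22.8 − 14.9) × 0.5 = 7.9 × 0.5 = 3.95 DD.
Per 24 h: 7.65 DD/day.
Duration = 73 / 7.65 = 9.542 ≈ 9.5 days.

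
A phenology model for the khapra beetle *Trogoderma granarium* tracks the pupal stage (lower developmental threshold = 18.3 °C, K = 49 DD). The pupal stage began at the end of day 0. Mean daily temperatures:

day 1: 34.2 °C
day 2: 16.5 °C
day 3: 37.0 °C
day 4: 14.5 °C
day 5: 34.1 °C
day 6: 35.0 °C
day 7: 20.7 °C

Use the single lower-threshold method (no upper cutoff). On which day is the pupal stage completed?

Daily DD above 18.3 °C: 15.9, 0.0, 18.7, 0.0, 15.8, 16.7, 2.4.
Cumulative: 15.9, 15.9, 34.6, 34.6, 50.4, 67.1, 69.5.
The total first reaches 49 DD on day 5.

day 5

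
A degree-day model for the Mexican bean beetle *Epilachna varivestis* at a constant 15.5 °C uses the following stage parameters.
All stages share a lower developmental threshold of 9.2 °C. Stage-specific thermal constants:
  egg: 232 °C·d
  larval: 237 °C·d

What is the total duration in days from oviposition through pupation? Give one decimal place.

74.4 days

Daily accumulation at 15.5 °C = 15.5 − 9.2 = 6.3 DD/day.
Total K = 232 + 237 = 469 DD.
Total duration = 469 / 6.3 = 74.444 ≈ 74.4 days.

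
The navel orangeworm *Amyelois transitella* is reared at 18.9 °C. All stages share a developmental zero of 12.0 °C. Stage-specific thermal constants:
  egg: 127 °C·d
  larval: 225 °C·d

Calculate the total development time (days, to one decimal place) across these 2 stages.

51.0 days

Daily accumulation at 18.9 °C = 18.9 − 12.0 = 6.9 DD/day.
Total K = 127 + 225 = 352 DD.
Total duration = 352 / 6.9 = 51.014 ≈ 51.0 days.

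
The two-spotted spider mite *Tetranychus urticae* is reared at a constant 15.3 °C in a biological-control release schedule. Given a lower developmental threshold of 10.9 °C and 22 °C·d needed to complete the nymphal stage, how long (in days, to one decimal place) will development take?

5.0 days

Daily accumulation = 15.3 − 10.9 = 4.4 DD/day.
Duration = 22 / 4.4 = 5.000 ≈ 5.0 days.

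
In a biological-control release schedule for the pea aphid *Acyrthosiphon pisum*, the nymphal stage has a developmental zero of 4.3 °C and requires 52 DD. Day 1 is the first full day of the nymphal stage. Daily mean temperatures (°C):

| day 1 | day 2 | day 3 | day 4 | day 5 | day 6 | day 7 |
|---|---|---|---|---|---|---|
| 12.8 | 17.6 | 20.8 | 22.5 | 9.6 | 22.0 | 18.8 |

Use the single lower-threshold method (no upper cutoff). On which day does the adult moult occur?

day 4

Daily DD above 4.3 °C: 8.5, 13.3, 16.5, 18.2, 5.3, 17.7, 14.5.
Cumulative: 8.5, 21.8, 38.3, 56.5, 61.8, 79.5, 94.0.
The total first reaches 52 DD on day 4.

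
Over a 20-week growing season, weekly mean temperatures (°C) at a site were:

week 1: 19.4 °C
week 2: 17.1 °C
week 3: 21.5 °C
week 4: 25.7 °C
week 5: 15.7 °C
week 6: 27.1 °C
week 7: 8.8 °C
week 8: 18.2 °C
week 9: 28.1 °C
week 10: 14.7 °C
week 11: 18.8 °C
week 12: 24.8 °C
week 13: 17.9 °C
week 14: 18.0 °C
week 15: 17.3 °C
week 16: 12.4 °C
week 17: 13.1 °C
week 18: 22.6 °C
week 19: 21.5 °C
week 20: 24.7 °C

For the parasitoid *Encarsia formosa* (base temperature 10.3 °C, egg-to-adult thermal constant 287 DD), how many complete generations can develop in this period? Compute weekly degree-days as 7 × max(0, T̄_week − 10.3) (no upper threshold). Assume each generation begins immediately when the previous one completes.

Weekly DD (7 × max(0, T̄ − 10.3)): 63.7, 47.6, 78.4, 107.8, 37.8, 117.6, 0.0, 55.3, 124.6, 30.8, 59.5, 101.5, 53.2, 53.9, 49.0, 14.7, 19.6, 86.1, 78.4, 100.8.
Season total = 1280.3 DD.
Complete generations = ⌊1280.3 / 287⌋ = 4.

4 generations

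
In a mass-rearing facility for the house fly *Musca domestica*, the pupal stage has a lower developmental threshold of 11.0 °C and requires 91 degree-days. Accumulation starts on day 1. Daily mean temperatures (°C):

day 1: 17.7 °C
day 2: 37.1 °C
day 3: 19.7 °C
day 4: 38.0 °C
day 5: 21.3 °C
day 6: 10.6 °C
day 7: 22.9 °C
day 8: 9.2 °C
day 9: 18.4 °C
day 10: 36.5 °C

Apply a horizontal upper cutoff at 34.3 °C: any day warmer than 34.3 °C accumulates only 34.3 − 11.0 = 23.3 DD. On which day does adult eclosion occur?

day 9

Daily DD above 11.0 °C (capped at 23.3): 6.7, 23.3, 8.7, 23.3, 10.3, 0.0, 11.9, 0.0, 7.4, 23.3.
Cumulative: 6.7, 30.0, 38.7, 62.0, 72.3, 72.3, 84.2, 84.2, 91.6, 114.9.
The total first reaches 91 DD on day 9.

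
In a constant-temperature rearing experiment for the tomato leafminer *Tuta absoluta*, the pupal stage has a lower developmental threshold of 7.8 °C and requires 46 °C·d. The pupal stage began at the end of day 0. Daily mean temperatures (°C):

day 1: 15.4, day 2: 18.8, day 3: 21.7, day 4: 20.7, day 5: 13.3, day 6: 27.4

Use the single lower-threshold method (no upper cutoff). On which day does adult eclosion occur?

day 5

Daily DD above 7.8 °C: 7.6, 11.0, 13.9, 12.9, 5.5, 19.6.
Cumulative: 7.6, 18.6, 32.5, 45.4, 50.9, 70.5.
The total first reaches 46 DD on day 5.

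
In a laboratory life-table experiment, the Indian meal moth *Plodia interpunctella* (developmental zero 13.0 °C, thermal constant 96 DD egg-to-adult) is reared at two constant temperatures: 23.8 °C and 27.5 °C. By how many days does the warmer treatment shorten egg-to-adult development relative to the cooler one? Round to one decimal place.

2.3 days

At 23.8 °C: 96 / (23.8 − 13.0) = 96 / 10.8 = 8.889 d.
At 27.5 °C: 96 / (27.5 − 13.0) = 96 / 14.5 = 6.621 d.
Difference = |8.889 − 6.621| = 2.268 ≈ 2.3 days.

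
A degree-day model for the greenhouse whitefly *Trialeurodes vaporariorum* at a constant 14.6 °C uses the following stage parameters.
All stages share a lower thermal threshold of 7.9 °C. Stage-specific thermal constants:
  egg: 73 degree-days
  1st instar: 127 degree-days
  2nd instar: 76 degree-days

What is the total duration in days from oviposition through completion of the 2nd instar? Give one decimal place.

Daily accumulation at 14.6 °C = 14.6 − 7.9 = 6.7 DD/day.
Total K = 73 + 127 + 76 = 276 DD.
Total duration = 276 / 6.7 = 41.194 ≈ 41.2 days.

41.2 days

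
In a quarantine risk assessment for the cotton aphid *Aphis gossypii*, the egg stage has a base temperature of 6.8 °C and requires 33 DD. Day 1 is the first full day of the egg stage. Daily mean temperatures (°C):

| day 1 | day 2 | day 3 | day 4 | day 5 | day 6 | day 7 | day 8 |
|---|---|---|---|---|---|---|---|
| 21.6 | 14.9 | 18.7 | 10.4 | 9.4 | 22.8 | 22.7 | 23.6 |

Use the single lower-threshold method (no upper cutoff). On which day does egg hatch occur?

Daily DD above 6.8 °C: 14.8, 8.1, 11.9, 3.6, 2.6, 16.0, 15.9, 16.8.
Cumulative: 14.8, 22.9, 34.8, 38.4, 41.0, 57.0, 72.9, 89.7.
The total first reaches 33 DD on day 3.

day 3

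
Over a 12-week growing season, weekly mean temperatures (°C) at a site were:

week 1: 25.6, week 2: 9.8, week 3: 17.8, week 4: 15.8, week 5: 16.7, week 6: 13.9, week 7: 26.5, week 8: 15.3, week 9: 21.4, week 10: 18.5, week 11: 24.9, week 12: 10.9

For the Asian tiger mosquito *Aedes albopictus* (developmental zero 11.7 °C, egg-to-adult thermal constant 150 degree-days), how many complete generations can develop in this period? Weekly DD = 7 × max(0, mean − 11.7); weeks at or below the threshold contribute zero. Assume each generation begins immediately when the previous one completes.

Weekly DD (7 × max(0, T̄ − 11.7)): 97.3, 0.0, 42.7, 28.7, 35.0, 15.4, 103.6, 25.2, 67.9, 47.6, 92.4, 0.0.
Season total = 555.8 DD.
Complete generations = ⌊555.8 / 150⌋ = 3.

3 generations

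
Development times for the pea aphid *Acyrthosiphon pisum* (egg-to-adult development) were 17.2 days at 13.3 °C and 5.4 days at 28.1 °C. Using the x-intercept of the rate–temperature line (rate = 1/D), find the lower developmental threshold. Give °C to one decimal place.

Equal thermal constants: D₁(T₁ − T_b) = D₂(T₂ − T_b).
17.2·(13.3 − T_b) = 5.4·(28.1 − T_b)
T_b = (17.2·13.3 − 5.4·28.1) / (17.2 − 5.4) = 77.02 / 11.8 = 6.527 °C ≈ 6.5 °C.

6.5 °C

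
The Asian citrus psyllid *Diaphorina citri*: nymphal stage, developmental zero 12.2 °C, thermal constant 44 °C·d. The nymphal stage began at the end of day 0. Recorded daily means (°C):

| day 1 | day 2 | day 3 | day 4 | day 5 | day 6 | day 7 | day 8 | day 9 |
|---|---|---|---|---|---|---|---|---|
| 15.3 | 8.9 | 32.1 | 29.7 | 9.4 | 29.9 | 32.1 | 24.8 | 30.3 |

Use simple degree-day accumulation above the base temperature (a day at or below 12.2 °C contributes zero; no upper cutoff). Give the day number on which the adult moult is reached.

Daily DD above 12.2 °C: 3.1, 0.0, 19.9, 17.5, 0.0, 17.7, 19.9, 12.6, 18.1.
Cumulative: 3.1, 3.1, 23.0, 40.5, 40.5, 58.2, 78.1, 90.7, 108.8.
The total first reaches 44 DD on day 6.

day 6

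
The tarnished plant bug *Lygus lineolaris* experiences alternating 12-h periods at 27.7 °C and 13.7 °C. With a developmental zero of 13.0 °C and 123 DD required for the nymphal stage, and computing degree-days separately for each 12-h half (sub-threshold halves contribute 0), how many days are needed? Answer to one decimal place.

Day half: max(0, 27.7 − 13.0) × 0.5 = 14.7 × 0.5 = 7.35 DD.
Night half: max(0, 13.7 − 13.0) × 0.5 = 0.7 × 0.5 = 0.35 DD.
Per 24 h: 7.70 DD/day.
Duration = 123 / 7.70 = 15.974 ≈ 16.0 days.

16.0 days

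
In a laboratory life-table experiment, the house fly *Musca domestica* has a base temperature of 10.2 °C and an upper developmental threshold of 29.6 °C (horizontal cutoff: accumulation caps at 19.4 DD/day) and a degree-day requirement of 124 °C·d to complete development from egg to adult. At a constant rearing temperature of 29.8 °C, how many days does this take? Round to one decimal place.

Temperature 29.8 °C exceeds the upper threshold, so daily accumulation caps at 29.6 − 10.2 = 19.4 DD/day.
Duration = 124 / 19.4 = 6.392 ≈ 6.4 days.

6.4 days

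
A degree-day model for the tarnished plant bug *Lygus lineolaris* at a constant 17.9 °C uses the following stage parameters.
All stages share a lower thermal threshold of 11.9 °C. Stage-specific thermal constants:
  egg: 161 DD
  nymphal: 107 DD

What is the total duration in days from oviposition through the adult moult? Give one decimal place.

44.7 days

Daily accumulation at 17.9 °C = 17.9 − 11.9 = 6.0 DD/day.
Total K = 161 + 107 = 268 DD.
Total duration = 268 / 6.0 = 44.667 ≈ 44.7 days.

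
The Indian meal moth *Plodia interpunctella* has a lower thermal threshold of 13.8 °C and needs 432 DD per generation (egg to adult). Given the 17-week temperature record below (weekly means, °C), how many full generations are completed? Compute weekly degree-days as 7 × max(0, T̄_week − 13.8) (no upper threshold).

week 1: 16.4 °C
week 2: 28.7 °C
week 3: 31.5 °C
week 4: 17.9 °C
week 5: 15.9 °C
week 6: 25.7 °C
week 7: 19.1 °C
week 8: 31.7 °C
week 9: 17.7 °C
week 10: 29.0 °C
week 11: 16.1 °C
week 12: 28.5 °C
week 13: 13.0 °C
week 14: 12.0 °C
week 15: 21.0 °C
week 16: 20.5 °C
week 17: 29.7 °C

2 generations

Weekly DD (7 × max(0, T̄ − 13.8)): 18.2, 104.3, 123.9, 28.7, 14.7, 83.3, 37.1, 125.3, 27.3, 106.4, 16.1, 102.9, 0.0, 0.0, 50.4, 46.9, 111.3.
Season total = 996.8 DD.
Complete generations = ⌊996.8 / 432⌋ = 2.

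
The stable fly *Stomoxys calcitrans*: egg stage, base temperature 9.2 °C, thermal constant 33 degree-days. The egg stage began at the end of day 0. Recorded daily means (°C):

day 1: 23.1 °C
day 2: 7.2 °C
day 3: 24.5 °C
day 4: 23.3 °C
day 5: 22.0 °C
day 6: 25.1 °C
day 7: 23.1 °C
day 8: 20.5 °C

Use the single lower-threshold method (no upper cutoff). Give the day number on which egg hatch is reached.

Daily DD above 9.2 °C: 13.9, 0.0, 15.3, 14.1, 12.8, 15.9, 13.9, 11.3.
Cumulative: 13.9, 13.9, 29.2, 43.3, 56.1, 72.0, 85.9, 97.2.
The total first reaches 33 DD on day 4.

day 4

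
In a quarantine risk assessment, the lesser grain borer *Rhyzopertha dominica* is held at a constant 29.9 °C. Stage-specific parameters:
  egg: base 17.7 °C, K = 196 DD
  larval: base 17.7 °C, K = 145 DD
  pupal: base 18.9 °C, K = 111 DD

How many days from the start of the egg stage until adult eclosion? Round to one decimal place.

38.0 days

egg: 196 / (29.9 − 17.7) = 196 / 12.2 = 16.066 d.
larval: 145 / (29.9 − 17.7) = 145 / 12.2 = 11.885 d.
pupal: 111 / (29.9 − 18.9) = 111 / 11.0 = 10.091 d.
Sum = 38.042 ≈ 38.0 days.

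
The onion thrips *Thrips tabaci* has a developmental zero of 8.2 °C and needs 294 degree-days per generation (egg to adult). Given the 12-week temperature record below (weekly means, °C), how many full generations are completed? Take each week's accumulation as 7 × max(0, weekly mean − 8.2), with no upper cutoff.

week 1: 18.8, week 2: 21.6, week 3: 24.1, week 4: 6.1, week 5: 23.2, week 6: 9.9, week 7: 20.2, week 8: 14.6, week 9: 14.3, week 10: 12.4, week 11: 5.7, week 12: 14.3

2 generations

Weekly DD (7 × max(0, T̄ − 8.2)): 74.2, 93.8, 111.3, 0.0, 105.0, 11.9, 84.0, 44.8, 42.7, 29.4, 0.0, 42.7.
Season total = 639.8 DD.
Complete generations = ⌊639.8 / 294⌋ = 2.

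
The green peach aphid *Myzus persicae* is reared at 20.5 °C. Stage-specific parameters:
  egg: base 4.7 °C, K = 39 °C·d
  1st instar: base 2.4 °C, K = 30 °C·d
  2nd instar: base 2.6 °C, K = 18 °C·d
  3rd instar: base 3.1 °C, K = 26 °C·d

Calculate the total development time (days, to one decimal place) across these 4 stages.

egg: 39 / (20.5 − 4.7) = 39 / 15.8 = 2.468 d.
1st instar: 30 / (20.5 − 2.4) = 30 / 18.1 = 1.657 d.
2nd instar: 18 / (20.5 − 2.6) = 18 / 17.9 = 1.006 d.
3rd instar: 26 / (20.5 − 3.1) = 26 / 17.4 = 1.494 d.
Sum = 6.626 ≈ 6.6 days.

6.6 days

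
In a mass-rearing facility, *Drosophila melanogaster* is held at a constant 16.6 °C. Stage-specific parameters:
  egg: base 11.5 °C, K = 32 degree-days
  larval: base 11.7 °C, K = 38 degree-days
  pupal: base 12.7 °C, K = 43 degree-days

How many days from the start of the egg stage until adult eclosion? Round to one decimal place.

egg: 32 / (16.6 − 11.5) = 32 / 5.1 = 6.275 d.
larval: 38 / (16.6 − 11.7) = 38 / 4.9 = 7.755 d.
pupal: 43 / (16.6 − 12.7) = 43 / 3.9 = 11.026 d.
Sum = 25.055 ≈ 25.1 days.

25.1 days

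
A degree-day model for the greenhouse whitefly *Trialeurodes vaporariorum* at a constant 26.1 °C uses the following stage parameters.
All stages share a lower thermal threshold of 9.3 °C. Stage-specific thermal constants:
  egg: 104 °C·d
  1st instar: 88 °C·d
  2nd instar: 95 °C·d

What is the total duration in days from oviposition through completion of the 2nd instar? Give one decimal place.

Daily accumulation at 26.1 °C = 26.1 − 9.3 = 16.8 DD/day.
Total K = 104 + 88 + 95 = 287 DD.
Total duration = 287 / 16.8 = 17.083 ≈ 17.1 days.

17.1 days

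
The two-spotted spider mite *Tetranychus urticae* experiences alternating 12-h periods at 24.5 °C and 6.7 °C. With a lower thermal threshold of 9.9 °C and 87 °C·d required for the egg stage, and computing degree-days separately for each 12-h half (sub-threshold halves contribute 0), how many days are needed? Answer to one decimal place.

11.9 days

Day half: max(0, 24.5 − 9.9) × 0.5 = 14.6 × 0.5 = 7.30 DD.
Night half: max(0, 6.7 − 9.9) × 0.5 = 0.0 × 0.5 = 0.00 DD.
Per 24 h: 7.30 DD/day.
Duration = 87 / 7.30 = 11.918 ≈ 11.9 days.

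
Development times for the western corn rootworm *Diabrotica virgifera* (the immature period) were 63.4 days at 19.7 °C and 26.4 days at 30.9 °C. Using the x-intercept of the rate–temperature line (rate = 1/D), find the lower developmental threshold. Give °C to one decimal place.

11.7 °C

Under the model K = D·(T − T_b), so D₁·(T₁ − T_b) = D₂·(T₂ − T_b).
63.4·(19.7 − T_b) = 26.4·(30.9 − T_b)
T_b = (63.4·19.7 − 26.4·30.9) / (63.4 − 26.4) = 433.22 / 37.0 = 11.709 °C ≈ 11.7 °C.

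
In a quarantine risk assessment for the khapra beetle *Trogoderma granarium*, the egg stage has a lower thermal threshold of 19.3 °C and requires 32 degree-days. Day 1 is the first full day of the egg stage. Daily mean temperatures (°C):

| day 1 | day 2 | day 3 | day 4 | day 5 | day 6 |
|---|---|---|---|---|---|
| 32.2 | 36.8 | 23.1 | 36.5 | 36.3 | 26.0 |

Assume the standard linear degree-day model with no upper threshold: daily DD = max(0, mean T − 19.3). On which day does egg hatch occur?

Daily DD above 19.3 °C: 12.9, 17.5, 3.8, 17.2, 17.0, 6.7.
Cumulative: 12.9, 30.4, 34.2, 51.4, 68.4, 75.1.
The total first reaches 32 DD on day 3.

day 3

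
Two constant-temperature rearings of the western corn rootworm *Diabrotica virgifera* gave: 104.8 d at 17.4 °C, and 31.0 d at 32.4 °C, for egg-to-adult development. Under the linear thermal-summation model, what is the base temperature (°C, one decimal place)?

Linear rate model ⇒ the product D·(T − T_b) is constant across temperatures.
104.8·(17.4 − T_b) = 31.0·(32.4 − T_b)
T_b = (104.8·17.4 − 31.0·32.4) / (104.8 − 31.0) = 819.12 / 73.8 = 11.099 °C ≈ 11.1 °C.

11.1 °C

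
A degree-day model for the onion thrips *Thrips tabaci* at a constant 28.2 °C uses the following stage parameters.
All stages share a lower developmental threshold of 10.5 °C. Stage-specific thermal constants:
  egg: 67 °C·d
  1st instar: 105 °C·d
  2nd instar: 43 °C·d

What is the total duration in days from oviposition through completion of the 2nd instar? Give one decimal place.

12.1 days

Daily accumulation at 28.2 °C = 28.2 − 10.5 = 17.7 DD/day.
Total K = 67 + 105 + 43 = 215 DD.
Total duration = 215 / 17.7 = 12.147 ≈ 12.1 days.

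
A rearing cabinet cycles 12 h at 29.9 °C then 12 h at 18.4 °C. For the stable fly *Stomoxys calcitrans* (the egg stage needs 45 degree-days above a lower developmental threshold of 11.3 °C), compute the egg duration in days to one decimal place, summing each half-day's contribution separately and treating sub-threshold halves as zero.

Day half: max(0, 29.9 − 11.3) × 0.5 = 18.6 × 0.5 = 9.30 DD.
Night half: max(0, 18.4 − 11.3) × 0.5 = 7.1 × 0.5 = 3.55 DD.
Per 24 h: 12.85 DD/day.
Duration = 45 / 12.85 = 3.502 ≈ 3.5 days.

3.5 days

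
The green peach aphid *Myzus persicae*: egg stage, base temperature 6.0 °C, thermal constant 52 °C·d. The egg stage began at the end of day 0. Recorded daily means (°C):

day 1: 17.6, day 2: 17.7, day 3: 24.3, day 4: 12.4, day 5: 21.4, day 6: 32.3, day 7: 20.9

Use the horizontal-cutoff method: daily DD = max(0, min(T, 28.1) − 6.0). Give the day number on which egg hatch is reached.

day 5

Daily DD above 6.0 °C (capped at 22.1): 11.6, 11.7, 18.3, 6.4, 15.4, 22.1, 14.9.
Cumulative: 11.6, 23.3, 41.6, 48.0, 63.4, 85.5, 100.4.
The total first reaches 52 DD on day 5.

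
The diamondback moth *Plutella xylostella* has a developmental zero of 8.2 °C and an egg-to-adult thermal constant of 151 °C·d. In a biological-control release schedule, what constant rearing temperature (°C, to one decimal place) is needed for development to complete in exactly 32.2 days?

12.9 °C

Required daily accumulation = 151 / 32.2 = 4.689 DD/day.
T = T_base + 4.689 = 8.2 + 4.689 = 12.889 ≈ 12.9 °C.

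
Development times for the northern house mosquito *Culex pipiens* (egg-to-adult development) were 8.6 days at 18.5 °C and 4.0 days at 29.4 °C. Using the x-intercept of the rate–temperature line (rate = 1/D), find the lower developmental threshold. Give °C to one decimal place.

9.0 °C

Under the model K = D·(T − T_b), so D₁·(T₁ − T_b) = D₂·(T₂ − T_b).
8.6·(18.5 − T_b) = 4.0·(29.4 − T_b)
T_b = (8.6·18.5 − 4.0·29.4) / (8.6 − 4.0) = 41.50 / 4.6 = 9.022 °C ≈ 9.0 °C.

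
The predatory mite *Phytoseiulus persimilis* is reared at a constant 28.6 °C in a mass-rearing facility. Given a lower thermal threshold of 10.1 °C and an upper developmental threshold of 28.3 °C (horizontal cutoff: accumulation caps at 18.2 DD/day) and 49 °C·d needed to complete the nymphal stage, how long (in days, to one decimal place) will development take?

Temperature 28.6 °C exceeds the upper threshold, so daily accumulation caps at 28.3 − 10.1 = 18.2 DD/day.
Duration = 49 / 18.2 = 2.692 ≈ 2.7 days.

2.7 days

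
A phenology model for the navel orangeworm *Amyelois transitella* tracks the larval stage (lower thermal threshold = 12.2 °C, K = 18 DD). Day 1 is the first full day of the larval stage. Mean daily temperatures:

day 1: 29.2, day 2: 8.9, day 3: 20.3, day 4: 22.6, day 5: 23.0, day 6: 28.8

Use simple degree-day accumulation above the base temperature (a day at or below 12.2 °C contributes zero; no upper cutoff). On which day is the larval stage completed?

Daily DD above 12.2 °C: 17.0, 0.0, 8.1, 10.4, 10.8, 16.6.
Cumulative: 17.0, 17.0, 25.1, 35.5, 46.3, 62.9.
The total first reaches 18 DD on day 3.

day 3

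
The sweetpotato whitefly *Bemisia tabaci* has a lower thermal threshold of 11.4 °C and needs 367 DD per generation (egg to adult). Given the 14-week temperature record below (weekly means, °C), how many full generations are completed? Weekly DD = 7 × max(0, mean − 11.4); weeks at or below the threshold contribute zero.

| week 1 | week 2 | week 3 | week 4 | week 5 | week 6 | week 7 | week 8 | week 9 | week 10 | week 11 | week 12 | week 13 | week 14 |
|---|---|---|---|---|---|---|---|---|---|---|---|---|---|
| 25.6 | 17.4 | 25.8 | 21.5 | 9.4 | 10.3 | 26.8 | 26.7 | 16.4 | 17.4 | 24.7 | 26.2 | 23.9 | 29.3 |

Weekly DD (7 × max(0, T̄ − 11.4)): 99.4, 42.0, 100.8, 70.7, 0.0, 0.0, 107.8, 107.1, 35.0, 42.0, 93.1, 103.6, 87.5, 125.3.
Season total = 1014.3 DD.
Complete generations = ⌊1014.3 / 367⌋ = 2.

2 generations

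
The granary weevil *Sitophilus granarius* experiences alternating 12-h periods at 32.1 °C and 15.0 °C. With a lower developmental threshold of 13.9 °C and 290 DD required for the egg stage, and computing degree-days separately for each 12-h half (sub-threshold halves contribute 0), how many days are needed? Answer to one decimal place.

Day half: max(0, 32.1 − 13.9) × 0.5 = 18.2 × 0.5 = 9.10 DD.
Night half: max(0, 15.0 − 13.9) × 0.5 = 1.1 × 0.5 = 0.55 DD.
Per 24 h: 9.65 DD/day.
Duration = 290 / 9.65 = 30.052 ≈ 30.1 days.

30.1 days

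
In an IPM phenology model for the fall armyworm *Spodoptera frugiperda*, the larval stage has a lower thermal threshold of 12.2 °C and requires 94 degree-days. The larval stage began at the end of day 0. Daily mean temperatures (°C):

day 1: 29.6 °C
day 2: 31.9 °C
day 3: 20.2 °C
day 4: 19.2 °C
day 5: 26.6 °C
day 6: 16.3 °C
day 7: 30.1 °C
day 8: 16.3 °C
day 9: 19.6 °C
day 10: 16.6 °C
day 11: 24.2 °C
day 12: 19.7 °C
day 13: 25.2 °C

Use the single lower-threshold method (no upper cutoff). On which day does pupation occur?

day 9

Daily DD above 12.2 °C: 17.4, 19.7, 8.0, 7.0, 14.4, 4.1, 17.9, 4.1, 7.4, 4.4, 12.0, 7.5, 13.0.
Cumulative: 17.4, 37.1, 45.1, 52.1, 66.5, 70.6, 88.5, 92.6, 100.0, 104.4, 116.4, 123.9, 136.9.
The total first reaches 94 DD on day 9.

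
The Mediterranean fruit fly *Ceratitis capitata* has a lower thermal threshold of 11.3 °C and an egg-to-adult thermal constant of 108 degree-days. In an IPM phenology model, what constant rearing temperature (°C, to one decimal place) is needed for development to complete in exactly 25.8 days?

15.5 °C

Required daily accumulation = 108 / 25.8 = 4.186 DD/day.
T = T_base + 4.186 = 11.3 + 4.186 = 15.486 ≈ 15.5 °C.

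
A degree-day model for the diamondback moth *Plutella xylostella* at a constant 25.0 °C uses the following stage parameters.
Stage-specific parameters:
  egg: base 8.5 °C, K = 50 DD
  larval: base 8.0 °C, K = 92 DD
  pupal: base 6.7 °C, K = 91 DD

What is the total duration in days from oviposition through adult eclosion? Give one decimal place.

13.4 days

egg: 50 / (25.0 − 8.5) = 50 / 16.5 = 3.030 d.
larval: 92 / (25.0 − 8.0) = 92 / 17.0 = 5.412 d.
pupal: 91 / (25.0 − 6.7) = 91 / 18.3 = 4.973 d.
Sum = 13.415 ≈ 13.4 days.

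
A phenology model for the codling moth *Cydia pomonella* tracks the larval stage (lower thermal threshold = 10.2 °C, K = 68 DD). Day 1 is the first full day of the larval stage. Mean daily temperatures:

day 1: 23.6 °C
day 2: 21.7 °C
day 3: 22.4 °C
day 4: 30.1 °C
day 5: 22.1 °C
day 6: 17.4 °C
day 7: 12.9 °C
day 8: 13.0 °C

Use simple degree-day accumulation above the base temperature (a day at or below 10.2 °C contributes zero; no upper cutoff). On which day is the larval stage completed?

day 5

Daily DD above 10.2 °C: 13.4, 11.5, 12.2, 19.9, 11.9, 7.2, 2.7, 2.8.
Cumulative: 13.4, 24.9, 37.1, 57.0, 68.9, 76.1, 78.8, 81.6.
The total first reaches 68 DD on day 5.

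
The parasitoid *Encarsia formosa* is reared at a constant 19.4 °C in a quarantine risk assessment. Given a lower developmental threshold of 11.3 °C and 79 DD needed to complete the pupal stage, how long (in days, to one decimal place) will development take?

Daily accumulation = 19.4 − 11.3 = 8.1 DD/day.
Duration = 79 / 8.1 = 9.753 ≈ 9.8 days.

9.8 days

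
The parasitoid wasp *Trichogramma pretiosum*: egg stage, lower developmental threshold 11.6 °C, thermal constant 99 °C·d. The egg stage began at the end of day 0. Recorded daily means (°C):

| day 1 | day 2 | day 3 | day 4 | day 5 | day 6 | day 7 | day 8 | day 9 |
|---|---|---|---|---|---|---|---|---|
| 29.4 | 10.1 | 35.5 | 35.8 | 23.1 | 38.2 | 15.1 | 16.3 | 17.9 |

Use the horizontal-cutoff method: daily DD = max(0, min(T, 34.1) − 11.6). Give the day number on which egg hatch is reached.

day 7

Daily DD above 11.6 °C (capped at 22.5): 17.8, 0.0, 22.5, 22.5, 11.5, 22.5, 3.5, 4.7, 6.3.
Cumulative: 17.8, 17.8, 40.3, 62.8, 74.3, 96.8, 100.3, 105.0, 111.3.
The total first reaches 99 DD on day 7.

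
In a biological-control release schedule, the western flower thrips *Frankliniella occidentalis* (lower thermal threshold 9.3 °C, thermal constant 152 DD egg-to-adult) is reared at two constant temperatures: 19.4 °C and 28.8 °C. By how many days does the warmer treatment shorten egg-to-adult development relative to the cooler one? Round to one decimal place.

7.3 days

At 19.4 °C: 152 / (19.4 − 9.3) = 152 / 10.1 = 15.050 d.
At 28.8 °C: 152 / (28.8 − 9.3) = 152 / 19.5 = 7.795 d.
Difference = |15.050 − 7.795| = 7.255 ≈ 7.3 days.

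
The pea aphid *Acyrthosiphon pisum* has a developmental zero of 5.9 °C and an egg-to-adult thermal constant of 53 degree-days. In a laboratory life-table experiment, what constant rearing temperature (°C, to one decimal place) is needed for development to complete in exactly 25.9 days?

7.9 °C

Required daily accumulation = 53 / 25.9 = 2.046 DD/day.
T = T_base + 2.046 = 5.9 + 2.046 = 7.946 ≈ 7.9 °C.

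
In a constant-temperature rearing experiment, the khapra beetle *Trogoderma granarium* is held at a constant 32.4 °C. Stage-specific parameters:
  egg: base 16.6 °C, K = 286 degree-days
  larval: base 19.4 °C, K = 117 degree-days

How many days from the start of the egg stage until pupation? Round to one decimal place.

egg: 286 / (32.4 − 16.6) = 286 / 15.8 = 18.101 d.
larval: 117 / (32.4 − 19.4) = 117 / 13.0 = 9.000 d.
Sum = 27.101 ≈ 27.1 days.

27.1 days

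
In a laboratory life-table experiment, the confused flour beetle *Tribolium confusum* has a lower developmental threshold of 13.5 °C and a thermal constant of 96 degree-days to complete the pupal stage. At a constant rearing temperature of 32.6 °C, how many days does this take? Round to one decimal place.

5.0 days

Daily accumulation = 32.6 − 13.5 = 19.1 DD/day.
Duration = 96 / 19.1 = 5.026 ≈ 5.0 days.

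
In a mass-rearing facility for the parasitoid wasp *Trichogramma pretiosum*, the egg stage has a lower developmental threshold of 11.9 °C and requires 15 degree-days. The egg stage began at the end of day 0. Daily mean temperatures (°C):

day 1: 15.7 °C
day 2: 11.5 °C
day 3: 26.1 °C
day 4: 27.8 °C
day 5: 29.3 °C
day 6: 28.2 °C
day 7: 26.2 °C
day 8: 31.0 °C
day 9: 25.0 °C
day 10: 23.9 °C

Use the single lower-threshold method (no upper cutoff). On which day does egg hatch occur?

day 3

Daily DD above 11.9 °C: 3.8, 0.0, 14.2, 15.9, 17.4, 16.3, 14.3, 19.1, 13.1, 12.0.
Cumulative: 3.8, 3.8, 18.0, 33.9, 51.3, 67.6, 81.9, 101.0, 114.1, 126.1.
The total first reaches 15 DD on day 3.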